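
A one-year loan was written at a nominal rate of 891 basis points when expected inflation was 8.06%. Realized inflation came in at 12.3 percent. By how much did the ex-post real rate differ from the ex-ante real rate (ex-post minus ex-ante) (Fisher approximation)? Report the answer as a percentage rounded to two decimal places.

-4.24%

Ex-ante: 8.91% − 8.06% = 0.850%
Ex-post: 8.91% − 12.3% = -3.390%
Difference (ex-post − ex-ante) = -4.2400% → -4.24%.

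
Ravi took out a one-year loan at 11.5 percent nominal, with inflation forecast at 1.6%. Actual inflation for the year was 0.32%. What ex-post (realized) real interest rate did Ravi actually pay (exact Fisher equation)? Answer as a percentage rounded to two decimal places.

11.14%

Ex-post: (1 + 0.1150)/(1 + 0.0032) − 1 = 11.1443%
So the realized real rate is 11.14%.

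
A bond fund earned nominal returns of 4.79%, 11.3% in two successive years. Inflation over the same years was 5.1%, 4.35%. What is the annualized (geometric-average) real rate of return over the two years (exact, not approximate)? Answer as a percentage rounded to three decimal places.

Nominal growth factor = 1.0479 × 1.1130 = 1.16631270
Price-level growth factor = 1.0510 × 1.0435 = 1.09671850
Real growth factor = 1.16631270 / 1.09671850 = 1.06345676
Annualized real rate = 1.06345676^(1/2) − 1 = 3.1240% → 3.124%.

3.124%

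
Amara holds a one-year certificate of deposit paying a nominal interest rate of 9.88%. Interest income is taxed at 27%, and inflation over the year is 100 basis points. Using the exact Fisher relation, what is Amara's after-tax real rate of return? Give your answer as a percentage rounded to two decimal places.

6.15%

After-tax nominal return = 9.88% × (1 − 0.27) = 7.2124%.
1 + r = 1.072124 / 1.01000 = 1.061509
After-tax real rate = 1.061509 − 1 → 6.15%.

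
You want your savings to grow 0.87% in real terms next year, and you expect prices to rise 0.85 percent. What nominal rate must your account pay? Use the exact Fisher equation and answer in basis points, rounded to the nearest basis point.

(1 + i) = (1 + r)(1 + π) = 1.00870 × 1.00850 = 1.01727395
i = 1.01727395 − 1, so the required nominal rate is 173 basis points.

173 basis points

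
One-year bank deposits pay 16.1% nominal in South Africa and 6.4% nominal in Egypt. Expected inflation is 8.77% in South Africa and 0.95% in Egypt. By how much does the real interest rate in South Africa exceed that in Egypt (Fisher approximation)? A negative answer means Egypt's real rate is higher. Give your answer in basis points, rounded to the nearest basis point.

South Africa: 16.1% − 8.77% = 7.330%
Egypt: 6.4% − 0.95% = 5.450%
Differential = 1.880% → 188 basis points.

188 basis points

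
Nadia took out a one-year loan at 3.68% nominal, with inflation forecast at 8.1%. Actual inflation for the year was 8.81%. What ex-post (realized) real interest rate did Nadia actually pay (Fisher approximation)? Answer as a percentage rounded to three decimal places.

Ex-post: 3.68% − 8.81% = -5.130%
So the realized real rate is -5.130%.

-5.130%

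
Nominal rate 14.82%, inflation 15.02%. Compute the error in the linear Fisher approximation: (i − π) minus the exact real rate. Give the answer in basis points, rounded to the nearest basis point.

Approximate: r ≈ 14.820% − 15.020% = -0.2000%
Exact: (1 + 0.1482)/(1 + 0.1502) − 1 = -0.1739%
Error = -0.2000% − (-0.1739%) = -0.0261% → -3 basis points.

-3 basis points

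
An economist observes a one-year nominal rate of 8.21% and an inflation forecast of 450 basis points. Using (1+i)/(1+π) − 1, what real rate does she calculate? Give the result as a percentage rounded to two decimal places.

1 + r = 1.08210 / 1.04500 = 1.035502
r = 1.035502 − 1 = 3.5502%, i.e. 3.55%.

3.55%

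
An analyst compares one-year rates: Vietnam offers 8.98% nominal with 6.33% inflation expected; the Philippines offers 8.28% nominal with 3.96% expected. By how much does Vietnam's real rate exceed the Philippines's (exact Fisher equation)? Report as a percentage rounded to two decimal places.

Vietnam: (1 + 0.0898)/(1 + 0.0633) − 1 = 2.4922%
The Philippines: (1 + 0.0828)/(1 + 0.0396) − 1 = 4.1554%
Differential = 2.4922% − 4.1554% = -1.6632% → -1.66%.

-1.66%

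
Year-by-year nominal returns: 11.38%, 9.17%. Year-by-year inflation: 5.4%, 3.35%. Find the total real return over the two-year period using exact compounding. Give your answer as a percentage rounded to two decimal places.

11.62%

Compound the nominal returns: 1.1138 × 1.0917 = 1.215935.
Compound inflation: 1.0540 × 1.0335 = 1.089309.
Deflate: 1.215935 / 1.089309 = 1.116245.
Total real return = 1.116245 − 1 → 11.62%.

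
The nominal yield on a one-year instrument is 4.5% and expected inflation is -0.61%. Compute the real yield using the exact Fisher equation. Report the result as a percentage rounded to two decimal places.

5.14%

By the Fisher identity, 1 + r = (1 + i)/(1 + π).
1 + r = 1.04500 / 0.99390 = 1.051414
r = 1.051414 − 1 = 5.1414%, i.e. 5.14%.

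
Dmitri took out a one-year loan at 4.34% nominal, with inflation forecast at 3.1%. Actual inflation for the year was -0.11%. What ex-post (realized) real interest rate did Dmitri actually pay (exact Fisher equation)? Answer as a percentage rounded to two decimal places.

Ex-post: (1 + 0.0434)/(1 − 0.0011) − 1 = 4.4549%
So the realized real rate is 4.45%.

4.45%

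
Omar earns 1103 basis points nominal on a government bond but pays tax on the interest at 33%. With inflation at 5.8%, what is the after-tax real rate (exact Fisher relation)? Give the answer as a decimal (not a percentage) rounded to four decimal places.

0.0150

After-tax nominal return = 11.03% × (1 − 0.33) = 7.3901%.
1 + r = 1.073901 / 1.05800 = 1.015029
After-tax real rate = 1.015029 − 1 → 0.0150.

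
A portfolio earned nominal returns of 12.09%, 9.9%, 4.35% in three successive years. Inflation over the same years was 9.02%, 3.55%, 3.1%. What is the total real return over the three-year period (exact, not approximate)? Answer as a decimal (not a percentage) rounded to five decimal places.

Nominal growth factor = 1.1209 × 1.0990 × 1.0435 = 1.285455
Price-level growth factor = 1.0902 × 1.0355 × 1.0310 = 1.163898
Real growth factor = 1.285455 / 1.163898 = 1.104440
Total real return = 1.104440 − 1 → 0.10444.

0.10444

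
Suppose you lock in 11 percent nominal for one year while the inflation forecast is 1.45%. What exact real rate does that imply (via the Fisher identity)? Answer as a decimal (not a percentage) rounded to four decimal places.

1 + r = 1.11000 / 1.01450 = 1.094135
r = 1.094135 − 1 = 9.4135%, i.e. 0.0941.

0.0941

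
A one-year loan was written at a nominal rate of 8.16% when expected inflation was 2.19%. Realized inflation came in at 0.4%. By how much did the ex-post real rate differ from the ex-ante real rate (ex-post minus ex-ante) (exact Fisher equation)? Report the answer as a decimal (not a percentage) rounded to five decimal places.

Ex-ante: (1 + 0.0816)/(1 + 0.0219) − 1 = 5.8421%
Ex-post: (1 + 0.0816)/(1 + 0.0040) − 1 = 7.7291%
Difference (ex-post − ex-ante) = 1.8870% → 0.01887.

0.01887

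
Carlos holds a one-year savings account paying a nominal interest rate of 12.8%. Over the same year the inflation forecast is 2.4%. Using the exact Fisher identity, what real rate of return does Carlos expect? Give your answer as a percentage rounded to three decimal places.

10.156%

By the Fisher identity, 1 + r = (1 + i)/(1 + π).
1 + r = 1.12800 / 1.02400 = 1.101563
r = 1.101563 − 1 = 10.1563%, i.e. 10.156%.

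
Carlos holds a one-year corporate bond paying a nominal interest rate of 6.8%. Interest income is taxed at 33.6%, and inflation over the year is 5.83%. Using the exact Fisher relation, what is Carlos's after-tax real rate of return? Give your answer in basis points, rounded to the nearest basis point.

After-tax nominal return = 6.8% × (1 − 0.336) = 4.5152%.
1 + r = 1.045152 / 1.05830 = 0.987576
After-tax real rate = 0.987576 − 1 → -124 basis points.

-124 basis points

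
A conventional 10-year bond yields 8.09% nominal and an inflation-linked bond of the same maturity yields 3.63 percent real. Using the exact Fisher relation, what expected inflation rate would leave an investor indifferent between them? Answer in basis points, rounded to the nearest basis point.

430 basis points

(1 + π) = (1 + i)/(1 + r) = 1.08090 / 1.03630 = 1.043038
Break-even inflation = 1.043038 − 1 → 430 basis points.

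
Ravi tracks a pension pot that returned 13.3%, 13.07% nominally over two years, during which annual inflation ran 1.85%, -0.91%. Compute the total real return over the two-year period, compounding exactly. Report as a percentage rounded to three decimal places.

Nominal growth factor = 1.1330 × 1.1307 = 1.2810831
Price-level growth factor = 1.0185 × 0.9909 = 1.0092317
Real growth factor = 1.2810831 / 1.0092317 = 1.2693648
Total real return = 1.2693648 − 1 → 26.936%.

26.936%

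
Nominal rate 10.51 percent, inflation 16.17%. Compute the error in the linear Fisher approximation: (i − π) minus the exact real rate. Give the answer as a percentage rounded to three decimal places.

-0.788%

Approximate: r ≈ 10.510% − 16.170% = -5.6600%
Exact: (1 + 0.1051)/(1 + 0.1617) − 1 = -4.8722%
Error = -5.6600% − (-4.8722%) = -0.7878% → -0.788%.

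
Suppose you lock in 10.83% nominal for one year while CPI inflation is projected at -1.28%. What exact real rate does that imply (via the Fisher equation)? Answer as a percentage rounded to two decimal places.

By the Fisher equation, 1 + r = (1 + i)/(1 + π).
1 + r = 1.10830 / 0.98720 = 1.122670
r = 1.122670 − 1 = 12.2670%, i.e. 12.27%.

12.27%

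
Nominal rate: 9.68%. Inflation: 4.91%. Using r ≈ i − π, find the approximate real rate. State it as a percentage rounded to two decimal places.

4.77%

r ≈ i − π = 9.68% − 4.91% = 4.77%.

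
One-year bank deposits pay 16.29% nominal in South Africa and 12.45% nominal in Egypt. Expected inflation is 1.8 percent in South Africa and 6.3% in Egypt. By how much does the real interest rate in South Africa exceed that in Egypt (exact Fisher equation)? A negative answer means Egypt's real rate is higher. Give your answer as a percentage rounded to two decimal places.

South Africa: (1 + 0.1629)/(1 + 0.0180) − 1 = 14.2338%
Egypt: (1 + 0.1245)/(1 + 0.0630) − 1 = 5.7855%
Differential = 14.2338% − 5.7855% = 8.4483% → 8.45%.

8.45%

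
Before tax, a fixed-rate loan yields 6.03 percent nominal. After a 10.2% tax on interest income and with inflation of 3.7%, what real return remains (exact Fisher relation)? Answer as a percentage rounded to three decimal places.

After-tax nominal return = 6.03% × (1 − 0.102) = 5.41494%.
1 + r = 1.0541494 / 1.03700 = 1.016538
After-tax real rate = 1.016538 − 1 → 1.654%.

1.654%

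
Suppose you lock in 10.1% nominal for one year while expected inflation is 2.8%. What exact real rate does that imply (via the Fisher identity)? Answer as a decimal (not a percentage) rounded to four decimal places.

By the Fisher identity, 1 + r = (1 + i)/(1 + π).
1 + r = 1.10100 / 1.02800 = 1.071012
r = 1.071012 − 1 = 7.1012%, i.e. 0.0710.

0.0710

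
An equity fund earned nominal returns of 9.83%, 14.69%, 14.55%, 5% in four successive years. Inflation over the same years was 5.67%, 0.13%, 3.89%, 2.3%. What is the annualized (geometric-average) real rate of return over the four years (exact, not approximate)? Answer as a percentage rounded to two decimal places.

7.74%

Nominal growth factor = 1.0983 × 1.1469 × 1.1455 × 1.0500 = 1.51506383
Price-level growth factor = 1.0567 × 1.0013 × 1.0389 × 1.0230 = 1.12451513
Real growth factor = 1.51506383 / 1.12451513 = 1.34730408
Annualized real rate = 1.34730408^(1/4) − 1 = 7.7374% → 7.74%.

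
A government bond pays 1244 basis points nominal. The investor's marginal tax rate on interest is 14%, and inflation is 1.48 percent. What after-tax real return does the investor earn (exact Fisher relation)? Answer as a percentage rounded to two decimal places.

After-tax nominal return = 12.44% × (1 − 0.14) = 10.6984%.
1 + r = 1.106984 / 1.01480 = 1.090840
After-tax real rate = 1.090840 − 1 → 9.08%.

9.08%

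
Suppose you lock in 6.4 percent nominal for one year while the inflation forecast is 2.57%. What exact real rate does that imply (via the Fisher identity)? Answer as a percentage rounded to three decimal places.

3.734%

1 + r = 1.06400 / 1.02570 = 1.037340
r = 1.037340 − 1 = 3.7340%, i.e. 3.734%.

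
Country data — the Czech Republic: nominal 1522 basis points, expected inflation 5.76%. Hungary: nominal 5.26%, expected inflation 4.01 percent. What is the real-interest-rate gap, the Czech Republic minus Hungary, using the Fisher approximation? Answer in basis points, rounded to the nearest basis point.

The Czech Republic: 15.22% − 5.76% = 9.460%
Hungary: 5.26% − 4.01% = 1.250%
Differential = 8.210% → 821 basis points.

821 basis points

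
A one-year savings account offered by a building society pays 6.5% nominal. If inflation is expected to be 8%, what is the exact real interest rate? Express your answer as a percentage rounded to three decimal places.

1 + r = 1.06500 / 1.08000 = 0.986111
r = 0.986111 − 1 = -1.3889%, i.e. -1.389%.

-1.389%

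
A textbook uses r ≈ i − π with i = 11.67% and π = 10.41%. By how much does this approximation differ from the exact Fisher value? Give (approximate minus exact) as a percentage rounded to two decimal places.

Approximate: r ≈ 11.670% − 10.410% = 1.2600%
Exact: (1 + 0.1167)/(1 + 0.1041) − 1 = 1.1412%
Error = 1.2600% − 1.1412% = 0.1188% → 0.12%.

0.12%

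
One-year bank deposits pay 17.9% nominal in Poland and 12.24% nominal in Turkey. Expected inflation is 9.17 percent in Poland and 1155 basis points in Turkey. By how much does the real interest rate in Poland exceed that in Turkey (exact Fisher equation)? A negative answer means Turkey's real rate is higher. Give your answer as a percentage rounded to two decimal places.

7.38%

Poland: (1 + 0.1790)/(1 + 0.0917) − 1 = 7.9967%
Turkey: (1 + 0.1224)/(1 + 0.1155) − 1 = 0.6186%
Differential = 7.9967% − 0.6186% = 7.3781% → 7.38%.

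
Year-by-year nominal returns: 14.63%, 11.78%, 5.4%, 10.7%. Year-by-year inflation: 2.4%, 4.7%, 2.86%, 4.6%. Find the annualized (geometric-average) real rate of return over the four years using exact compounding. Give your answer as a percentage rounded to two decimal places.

Compound the nominal returns: 1.1463 × 1.1178 × 1.0540 × 1.1070 = 1.49503249.
Compound inflation: 1.0240 × 1.0470 × 1.0286 × 1.0460 = 1.15351924.
Deflate: 1.49503249 / 1.15351924 = 1.29606203.
Annualized real rate = 1.29606203^(1/4) − 1 = 6.6980% → 6.70%.

6.70%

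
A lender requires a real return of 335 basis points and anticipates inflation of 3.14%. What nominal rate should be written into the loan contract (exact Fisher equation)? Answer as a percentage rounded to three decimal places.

(1 + i) = (1 + r)(1 + π) = 1.03350 × 1.03140 = 1.0659519
i = 1.0659519 − 1, so the required nominal rate is 6.595%.

6.595%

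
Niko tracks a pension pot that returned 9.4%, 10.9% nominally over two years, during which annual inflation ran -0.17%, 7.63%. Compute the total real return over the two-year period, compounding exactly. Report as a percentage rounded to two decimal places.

Nominal growth factor = 1.0940 × 1.1090 = 1.213246
Price-level growth factor = 0.9983 × 1.0763 = 1.074470
Real growth factor = 1.213246 / 1.074470 = 1.129157
Total real return = 1.129157 − 1 → 12.92%.

12.92%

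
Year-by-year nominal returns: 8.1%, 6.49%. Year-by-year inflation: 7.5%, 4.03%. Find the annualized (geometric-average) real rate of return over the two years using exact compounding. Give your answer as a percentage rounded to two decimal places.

Compound the nominal returns: 1.0810 × 1.0649 = 1.15115690.
Compound inflation: 1.0750 × 1.0403 = 1.11832250.
Deflate: 1.15115690 / 1.11832250 = 1.02936040.
Annualized real rate = 1.02936040^(1/2) − 1 = 1.4574% → 1.46%.

1.46%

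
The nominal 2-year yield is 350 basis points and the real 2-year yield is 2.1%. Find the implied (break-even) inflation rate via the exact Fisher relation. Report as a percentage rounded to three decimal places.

1.371%

(1 + π) = (1 + i)/(1 + r) = 1.03500 / 1.02100 = 1.013712
Break-even inflation = 1.013712 − 1 → 1.371%.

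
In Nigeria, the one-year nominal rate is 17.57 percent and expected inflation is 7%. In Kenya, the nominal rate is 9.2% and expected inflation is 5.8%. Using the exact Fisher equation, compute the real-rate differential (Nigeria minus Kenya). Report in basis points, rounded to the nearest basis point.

Nigeria: (1 + 0.1757)/(1 + 0.0700) − 1 = 9.8785%
Kenya: (1 + 0.0920)/(1 + 0.0580) − 1 = 3.2136%
Differential = 9.8785% − 3.2136% = 6.6649% → 666 basis points.

666 basis points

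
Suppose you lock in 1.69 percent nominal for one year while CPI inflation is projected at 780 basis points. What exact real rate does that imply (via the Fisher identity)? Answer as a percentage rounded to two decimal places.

-5.67%

By the Fisher identity, 1 + r = (1 + i)/(1 + π).
1 + r = 1.01690 / 1.07800 = 0.943321
r = 0.943321 − 1 = -5.6679%, i.e. -5.67%.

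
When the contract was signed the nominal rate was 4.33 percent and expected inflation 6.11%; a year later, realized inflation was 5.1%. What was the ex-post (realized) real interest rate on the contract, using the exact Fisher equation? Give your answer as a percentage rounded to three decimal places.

Ex-post: (1 + 0.0433)/(1 + 0.0510) − 1 = -0.7326%
So the realized real rate is -0.733%.

-0.733%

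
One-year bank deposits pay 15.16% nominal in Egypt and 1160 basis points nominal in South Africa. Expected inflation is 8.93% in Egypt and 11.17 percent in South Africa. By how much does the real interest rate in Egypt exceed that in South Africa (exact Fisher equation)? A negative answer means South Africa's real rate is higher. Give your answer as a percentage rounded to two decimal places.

Egypt: (1 + 0.1516)/(1 + 0.0893) − 1 = 5.7193%
South Africa: (1 + 0.1160)/(1 + 0.1117) − 1 = 0.3868%
Differential = 5.7193% − 0.3868% = 5.3325% → 5.33%.

5.33%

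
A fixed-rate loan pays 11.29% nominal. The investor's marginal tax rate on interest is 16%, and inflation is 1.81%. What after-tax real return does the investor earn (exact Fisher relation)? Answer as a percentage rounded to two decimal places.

After-tax nominal return = 11.29% × (1 − 0.16) = 9.4836%.
1 + r = 1.094836 / 1.01810 = 1.075372
After-tax real rate = 1.075372 − 1 → 7.54%.

7.54%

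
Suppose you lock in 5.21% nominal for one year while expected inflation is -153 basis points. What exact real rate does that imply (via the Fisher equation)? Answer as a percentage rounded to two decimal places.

6.84%

By the Fisher equation, 1 + r = (1 + i)/(1 + π).
1 + r = 1.05210 / 0.98470 = 1.068447
r = 1.068447 − 1 = 6.8447%, i.e. 6.84%.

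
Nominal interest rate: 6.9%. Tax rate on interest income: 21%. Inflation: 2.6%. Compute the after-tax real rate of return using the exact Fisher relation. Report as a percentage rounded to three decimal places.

After-tax nominal return = 6.9% × (1 − 0.21) = 5.4510%.
1 + r = 1.05451 / 1.02600 = 1.027788
After-tax real rate = 1.027788 − 1 → 2.779%.

2.779%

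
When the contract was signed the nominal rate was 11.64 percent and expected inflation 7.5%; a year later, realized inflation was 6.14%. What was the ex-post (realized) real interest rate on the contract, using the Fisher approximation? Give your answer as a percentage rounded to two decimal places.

Ex-post: 11.64% − 6.14% = 5.500%
So the realized real rate is 5.50%.

5.50%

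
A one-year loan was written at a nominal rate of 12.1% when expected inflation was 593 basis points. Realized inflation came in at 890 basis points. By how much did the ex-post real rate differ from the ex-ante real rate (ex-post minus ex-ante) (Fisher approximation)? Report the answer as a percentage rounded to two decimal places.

-2.97%

Ex-ante: 12.1% − 5.93% = 6.170%
Ex-post: 12.1% − 8.9% = 3.200%
Difference (ex-post − ex-ante) = -2.9700% → -2.97%.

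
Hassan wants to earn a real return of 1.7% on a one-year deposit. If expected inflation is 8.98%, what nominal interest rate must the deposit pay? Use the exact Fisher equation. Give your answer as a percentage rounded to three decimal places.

(1 + i) = (1 + r)(1 + π) = 1.01700 × 1.08980 = 1.1083266
i = 1.1083266 − 1, so the required nominal rate is 10.833%.

10.833%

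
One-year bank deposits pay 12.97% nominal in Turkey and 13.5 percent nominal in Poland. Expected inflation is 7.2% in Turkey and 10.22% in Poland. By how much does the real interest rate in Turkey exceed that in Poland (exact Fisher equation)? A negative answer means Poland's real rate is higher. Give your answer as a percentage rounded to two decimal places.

Turkey: (1 + 0.1297)/(1 + 0.0720) − 1 = 5.3825%
Poland: (1 + 0.1350)/(1 + 0.1022) − 1 = 2.9759%
Differential = 5.3825% − 2.9759% = 2.4066% → 2.41%.

2.41%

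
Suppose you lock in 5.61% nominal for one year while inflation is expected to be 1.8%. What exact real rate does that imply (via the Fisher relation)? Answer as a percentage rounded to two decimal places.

By the Fisher relation, 1 + r = (1 + i)/(1 + π).
1 + r = 1.05610 / 1.01800 = 1.037426
r = 1.037426 − 1 = 3.7426%, i.e. 3.74%.

3.74%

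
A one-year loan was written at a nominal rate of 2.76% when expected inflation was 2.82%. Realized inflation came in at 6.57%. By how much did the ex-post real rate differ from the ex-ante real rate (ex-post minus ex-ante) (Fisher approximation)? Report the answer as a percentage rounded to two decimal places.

Ex-ante: 2.76% − 2.82% = -0.060%
Ex-post: 2.76% − 6.57% = -3.810%
Difference (ex-post − ex-ante) = -3.7500% → -3.75%.

-3.75%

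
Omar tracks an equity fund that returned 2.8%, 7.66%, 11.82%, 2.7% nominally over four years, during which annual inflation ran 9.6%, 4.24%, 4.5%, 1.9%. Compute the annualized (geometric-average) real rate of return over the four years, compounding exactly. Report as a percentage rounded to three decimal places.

1.100%

Compound the nominal returns: 1.0280 × 1.0766 × 1.1182 × 1.0270 = 1.27097621.
Compound inflation: 1.0960 × 1.0424 × 1.0450 × 1.0190 = 1.21656532.
Deflate: 1.27097621 / 1.21656532 = 1.04472501.
Annualized real rate = 1.04472501^(1/4) − 1 = 1.0998% → 1.100%.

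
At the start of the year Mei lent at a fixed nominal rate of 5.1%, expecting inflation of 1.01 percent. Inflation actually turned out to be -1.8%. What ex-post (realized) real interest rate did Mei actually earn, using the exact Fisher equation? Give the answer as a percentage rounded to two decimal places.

Ex-post: (1 + 0.0510)/(1 − 0.0180) − 1 = 7.0265%
So the realized real rate is 7.03%.

7.03%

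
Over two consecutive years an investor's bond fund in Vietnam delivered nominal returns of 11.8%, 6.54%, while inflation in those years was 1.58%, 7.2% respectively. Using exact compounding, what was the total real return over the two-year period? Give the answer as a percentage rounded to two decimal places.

Nominal growth factor = 1.1180 × 1.0654 = 1.191117
Price-level growth factor = 1.0158 × 1.0720 = 1.088938
Real growth factor = 1.191117 / 1.088938 = 1.093834
Total real return = 1.093834 − 1 → 9.38%.

9.38%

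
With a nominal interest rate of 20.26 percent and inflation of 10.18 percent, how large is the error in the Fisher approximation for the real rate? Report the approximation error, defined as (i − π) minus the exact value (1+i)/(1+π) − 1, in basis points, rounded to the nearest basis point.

93 basis points

Approximate: r ≈ 20.260% − 10.180% = 10.0800%
Exact: (1 + 0.2026)/(1 + 0.1018) − 1 = 9.1487%
Error = 10.0800% − 9.1487% = 0.9313% → 93 basis points.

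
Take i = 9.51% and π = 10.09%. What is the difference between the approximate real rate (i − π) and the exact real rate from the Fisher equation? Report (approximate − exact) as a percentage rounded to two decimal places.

Approximate: r ≈ 9.510% − 10.090% = -0.5800%
Exact: (1 + 0.0951)/(1 + 0.1009) − 1 = -0.5268%
Error = -0.5800% − (-0.5268%) = -0.0532% → -0.05%.

-0.05%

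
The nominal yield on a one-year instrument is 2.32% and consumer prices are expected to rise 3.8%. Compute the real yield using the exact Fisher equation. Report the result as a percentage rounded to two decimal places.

-1.43%

1 + r = 1.02320 / 1.03800 = 0.985742
r = 0.985742 − 1 = -1.4258%, i.e. -1.43%.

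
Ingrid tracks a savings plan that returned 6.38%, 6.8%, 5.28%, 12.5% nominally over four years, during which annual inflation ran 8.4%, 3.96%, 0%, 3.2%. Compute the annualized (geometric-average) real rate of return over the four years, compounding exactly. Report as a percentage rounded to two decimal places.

Compound the nominal returns: 1.0638 × 1.0680 × 1.0528 × 1.1250 = 1.34564232.
Compound inflation: 1.0840 × 1.0396 × 1.0000 × 1.0320 = 1.16298804.
Deflate: 1.34564232 / 1.16298804 = 1.15705602.
Annualized real rate = 1.15705602^(1/4) − 1 = 3.7143% → 3.71%.

3.71%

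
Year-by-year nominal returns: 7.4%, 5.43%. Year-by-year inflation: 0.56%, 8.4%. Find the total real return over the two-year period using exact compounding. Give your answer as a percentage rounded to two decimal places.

3.88%

Nominal growth factor = 1.0740 × 1.0543 = 1.132318
Price-level growth factor = 1.0056 × 1.0840 = 1.090070
Real growth factor = 1.132318 / 1.090070 = 1.038757
Total real return = 1.038757 − 1 → 3.88%.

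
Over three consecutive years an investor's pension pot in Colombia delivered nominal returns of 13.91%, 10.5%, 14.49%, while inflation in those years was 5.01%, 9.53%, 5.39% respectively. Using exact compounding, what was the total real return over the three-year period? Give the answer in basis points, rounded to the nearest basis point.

Compound the nominal returns: 1.1391 × 1.1050 × 1.1449 = 1.441092.
Compound inflation: 1.0501 × 1.0953 × 1.0539 = 1.212169.
Deflate: 1.441092 / 1.212169 = 1.188854.
Total real return = 1.188854 − 1 → 1889 basis points.

1889 basis points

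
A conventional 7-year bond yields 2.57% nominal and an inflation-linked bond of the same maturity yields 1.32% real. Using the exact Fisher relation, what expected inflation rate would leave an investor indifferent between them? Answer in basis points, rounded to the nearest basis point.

123 basis points

(1 + π) = (1 + i)/(1 + r) = 1.02570 / 1.01320 = 1.012337
Break-even inflation = 1.012337 − 1 → 123 basis points.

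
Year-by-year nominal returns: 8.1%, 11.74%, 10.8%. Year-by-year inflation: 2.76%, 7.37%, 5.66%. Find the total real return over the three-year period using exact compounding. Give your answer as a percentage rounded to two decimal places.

14.80%

Compound the nominal returns: 1.0810 × 1.1174 × 1.1080 = 1.338364.
Compound inflation: 1.0276 × 1.0737 × 1.0566 = 1.165783.
Deflate: 1.338364 / 1.165783 = 1.148039.
Total real return = 1.148039 − 1 → 14.80%.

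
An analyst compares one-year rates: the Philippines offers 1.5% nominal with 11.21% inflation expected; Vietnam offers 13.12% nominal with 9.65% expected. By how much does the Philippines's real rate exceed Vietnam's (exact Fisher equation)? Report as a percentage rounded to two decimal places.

The Philippines: (1 + 0.0150)/(1 + 0.1121) − 1 = -8.7312%
Vietnam: (1 + 0.1312)/(1 + 0.0965) − 1 = 3.1646%
Differential = -8.7312% − 3.1646% = -11.8958% → -11.90%.

-11.90%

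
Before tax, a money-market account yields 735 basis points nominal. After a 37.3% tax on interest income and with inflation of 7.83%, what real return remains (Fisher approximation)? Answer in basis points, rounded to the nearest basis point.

After-tax nominal return = 7.35% × (1 − 0.373) = 4.60845%.
r ≈ 4.60845% − 7.83% → -322 basis points.

-322 basis points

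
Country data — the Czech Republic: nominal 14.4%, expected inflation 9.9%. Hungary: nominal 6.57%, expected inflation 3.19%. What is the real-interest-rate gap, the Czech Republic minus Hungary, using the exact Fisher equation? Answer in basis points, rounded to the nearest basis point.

82 basis points

The Czech Republic: (1 + 0.1440)/(1 + 0.0990) − 1 = 4.0946%
Hungary: (1 + 0.0657)/(1 + 0.0319) − 1 = 3.2755%
Differential = 4.0946% − 3.2755% = 0.8191% → 82 basis points.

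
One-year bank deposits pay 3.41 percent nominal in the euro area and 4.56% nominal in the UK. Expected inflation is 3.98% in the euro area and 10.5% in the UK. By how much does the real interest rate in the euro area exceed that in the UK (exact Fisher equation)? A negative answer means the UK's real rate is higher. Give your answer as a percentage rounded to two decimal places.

4.83%

The euro area: (1 + 0.0341)/(1 + 0.0398) − 1 = -0.5482%
The UK: (1 + 0.0456)/(1 + 0.1050) − 1 = -5.3756%
Differential = -0.5482% − (-5.3756%) = 4.8274% → 4.83%.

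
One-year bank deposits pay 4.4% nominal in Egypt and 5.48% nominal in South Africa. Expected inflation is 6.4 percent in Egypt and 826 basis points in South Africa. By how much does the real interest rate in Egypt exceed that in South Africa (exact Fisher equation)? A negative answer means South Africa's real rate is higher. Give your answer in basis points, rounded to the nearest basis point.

69 basis points

Egypt: (1 + 0.0440)/(1 + 0.0640) − 1 = -1.8797%
South Africa: (1 + 0.0548)/(1 + 0.0826) − 1 = -2.5679%
Differential = -1.8797% − (-2.5679%) = 0.6882% → 69 basis points.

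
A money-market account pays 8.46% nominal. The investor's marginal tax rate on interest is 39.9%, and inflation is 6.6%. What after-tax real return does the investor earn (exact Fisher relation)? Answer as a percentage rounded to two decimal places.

-1.42%

After-tax nominal return = 8.46% × (1 − 0.399) = 5.08446%.
1 + r = 1.0508446 / 1.06600 = 0.985783
After-tax real rate = 0.985783 − 1 → -1.42%.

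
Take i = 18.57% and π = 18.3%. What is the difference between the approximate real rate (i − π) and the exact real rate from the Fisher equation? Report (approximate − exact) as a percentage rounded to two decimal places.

Approximate: r ≈ 18.570% − 18.300% = 0.2700%
Exact: (1 + 0.1857)/(1 + 0.1830) − 1 = 0.2282%
Error = 0.2700% − 0.2282% = 0.0418% → 0.04%.

0.04%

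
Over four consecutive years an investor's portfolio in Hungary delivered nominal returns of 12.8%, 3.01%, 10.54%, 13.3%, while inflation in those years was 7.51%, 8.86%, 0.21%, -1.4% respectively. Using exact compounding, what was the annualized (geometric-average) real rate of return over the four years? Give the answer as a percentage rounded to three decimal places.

Compound the nominal returns: 1.1280 × 1.0301 × 1.1054 × 1.1330 = 1.45525083.
Compound inflation: 1.0751 × 1.0886 × 1.0021 × 0.9860 = 1.15639224.
Deflate: 1.45525083 / 1.15639224 = 1.25844050.
Annualized real rate = 1.25844050^(1/4) − 1 = 5.9152% → 5.915%.

5.915%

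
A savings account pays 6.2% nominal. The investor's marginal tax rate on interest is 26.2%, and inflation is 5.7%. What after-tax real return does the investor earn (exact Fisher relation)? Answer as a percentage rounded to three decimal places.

-1.064%

After-tax nominal return = 6.2% × (1 − 0.262) = 4.5756%.
1 + r = 1.045756 / 1.05700 = 0.989362
After-tax real rate = 0.989362 − 1 → -1.064%.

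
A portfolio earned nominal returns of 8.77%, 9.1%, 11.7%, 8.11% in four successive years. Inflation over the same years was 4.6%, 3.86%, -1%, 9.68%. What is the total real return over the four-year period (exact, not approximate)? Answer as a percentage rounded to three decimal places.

Compound the nominal returns: 1.0877 × 1.0910 × 1.1170 × 1.0811 = 1.4330222.
Compound inflation: 1.0460 × 1.0386 × 0.9900 × 1.0968 = 1.1796214.
Deflate: 1.4330222 / 1.1796214 = 1.2148154.
Total real return = 1.2148154 − 1 → 21.482%.

21.482%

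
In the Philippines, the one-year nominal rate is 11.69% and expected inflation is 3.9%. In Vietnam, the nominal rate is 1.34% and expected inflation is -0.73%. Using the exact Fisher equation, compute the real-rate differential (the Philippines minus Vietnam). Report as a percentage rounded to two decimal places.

The Philippines: (1 + 0.1169)/(1 + 0.0390) − 1 = 7.4976%
Vietnam: (1 + 0.0134)/(1 − 0.0073) − 1 = 2.0852%
Differential = 7.4976% − 2.0852% = 5.4124% → 5.41%.

5.41%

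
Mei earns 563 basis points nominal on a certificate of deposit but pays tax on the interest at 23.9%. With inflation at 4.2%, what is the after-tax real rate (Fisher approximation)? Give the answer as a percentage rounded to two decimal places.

After-tax nominal return = 5.63% × (1 − 0.239) = 4.28443%.
r ≈ 4.28443% − 4.2% → 0.08%.

0.08%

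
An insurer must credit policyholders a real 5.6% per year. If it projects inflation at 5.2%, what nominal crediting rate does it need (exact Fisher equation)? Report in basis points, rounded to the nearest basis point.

1109 basis points

(1 + i) = (1 + r)(1 + π) = 1.05600 × 1.05200 = 1.110912
i = 1.110912 − 1, so the required nominal rate is 1109 basis points.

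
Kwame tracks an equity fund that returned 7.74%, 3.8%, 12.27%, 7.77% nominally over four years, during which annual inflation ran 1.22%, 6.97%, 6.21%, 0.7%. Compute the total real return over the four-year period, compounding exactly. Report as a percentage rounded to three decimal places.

Nominal growth factor = 1.0774 × 1.0380 × 1.1227 × 1.0777 = 1.353119
Price-level growth factor = 1.0122 × 1.0697 × 1.0621 × 1.0070 = 1.158039
Real growth factor = 1.353119 / 1.158039 = 1.168457
Total real return = 1.168457 − 1 → 16.846%.

16.846%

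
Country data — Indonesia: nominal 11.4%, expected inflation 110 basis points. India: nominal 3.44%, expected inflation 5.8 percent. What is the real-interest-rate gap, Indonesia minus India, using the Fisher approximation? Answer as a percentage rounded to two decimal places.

Indonesia: 11.4% − 1.1% = 10.300%
India: 3.44% − 5.8% = -2.360%
Differential = 12.660% → 12.66%.

12.66%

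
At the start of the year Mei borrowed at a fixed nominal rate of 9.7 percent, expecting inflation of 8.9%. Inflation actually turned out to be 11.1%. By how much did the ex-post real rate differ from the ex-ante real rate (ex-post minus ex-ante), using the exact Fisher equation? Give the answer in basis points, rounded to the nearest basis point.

Ex-ante: (1 + 0.0970)/(1 + 0.0890) − 1 = 0.7346%
Ex-post: (1 + 0.0970)/(1 + 0.1110) − 1 = -1.2601%
Difference (ex-post − ex-ante) = -1.9947% → -199 basis points.

-199 basis points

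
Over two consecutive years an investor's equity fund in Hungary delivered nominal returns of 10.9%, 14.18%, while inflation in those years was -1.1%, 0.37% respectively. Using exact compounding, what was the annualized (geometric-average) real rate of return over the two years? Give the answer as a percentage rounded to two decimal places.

12.94%

Nominal growth factor = 1.1090 × 1.1418 = 1.26625620
Price-level growth factor = 0.9890 × 1.0037 = 0.99265930
Real growth factor = 1.26625620 / 0.99265930 = 1.27562014
Annualized real rate = 1.27562014^(1/2) − 1 = 12.9434% → 12.94%.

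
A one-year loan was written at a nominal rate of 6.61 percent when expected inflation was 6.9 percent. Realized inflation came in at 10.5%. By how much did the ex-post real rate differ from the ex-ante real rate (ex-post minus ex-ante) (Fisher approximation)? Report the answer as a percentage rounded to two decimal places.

-3.60%

Ex-ante: 6.61% − 6.9% = -0.290%
Ex-post: 6.61% − 10.5% = -3.890%
Difference (ex-post − ex-ante) = -3.6000% → -3.60%.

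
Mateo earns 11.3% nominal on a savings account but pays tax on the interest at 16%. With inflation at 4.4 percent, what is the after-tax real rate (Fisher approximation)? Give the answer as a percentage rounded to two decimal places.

5.09%

After-tax nominal return = 11.3% × (1 − 0.16) = 9.4920%.
r ≈ 9.4920% − 4.4% → 5.09%.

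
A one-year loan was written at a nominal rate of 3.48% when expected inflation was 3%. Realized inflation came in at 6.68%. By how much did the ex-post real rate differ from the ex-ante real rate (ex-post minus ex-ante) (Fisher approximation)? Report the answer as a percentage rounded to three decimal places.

-3.680%

Ex-ante: 3.48% − 3% = 0.480%
Ex-post: 3.48% − 6.68% = -3.200%
Difference (ex-post − ex-ante) = -3.6800% → -3.680%.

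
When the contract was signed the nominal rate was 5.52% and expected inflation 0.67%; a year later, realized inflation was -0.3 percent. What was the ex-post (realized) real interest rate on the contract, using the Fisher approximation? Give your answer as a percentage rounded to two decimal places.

5.82%

Ex-post: 5.52% − (-0.3%) = 5.820%
So the realized real rate is 5.82%.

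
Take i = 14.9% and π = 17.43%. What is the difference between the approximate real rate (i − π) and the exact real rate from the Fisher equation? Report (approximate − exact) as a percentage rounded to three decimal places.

Approximate: r ≈ 14.900% − 17.430% = -2.5300%
Exact: (1 + 0.1490)/(1 + 0.1743) − 1 = -2.15448%
Error = -2.5300% − (-2.15448%) = -0.37552% → -0.376%.

-0.376%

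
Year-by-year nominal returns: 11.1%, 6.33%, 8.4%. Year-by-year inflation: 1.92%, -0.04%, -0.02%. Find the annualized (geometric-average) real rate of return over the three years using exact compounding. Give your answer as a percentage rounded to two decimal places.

Compound the nominal returns: 1.1110 × 1.0633 × 1.0840 = 1.28055771.
Compound inflation: 1.0192 × 0.9996 × 0.9998 = 1.01858856.
Deflate: 1.28055771 / 1.01858856 = 1.25718839.
Annualized real rate = 1.25718839^(1/3) − 1 = 7.9278% → 7.93%.

7.93%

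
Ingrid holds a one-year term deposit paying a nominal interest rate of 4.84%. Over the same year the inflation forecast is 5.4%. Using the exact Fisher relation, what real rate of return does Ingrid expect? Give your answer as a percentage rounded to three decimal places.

By the Fisher relation, 1 + r = (1 + i)/(1 + π).
1 + r = 1.04840 / 1.05400 = 0.994687
r = 0.994687 − 1 = -0.5313%, i.e. -0.531%.

-0.531%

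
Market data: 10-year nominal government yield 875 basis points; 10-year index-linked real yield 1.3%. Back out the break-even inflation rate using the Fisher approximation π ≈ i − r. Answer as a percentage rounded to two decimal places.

π ≈ i − r = 8.75% − 1.3% → 7.45%.

7.45%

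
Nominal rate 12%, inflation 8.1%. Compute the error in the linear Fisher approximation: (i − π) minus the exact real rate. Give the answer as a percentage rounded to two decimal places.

Approximate: r ≈ 12.000% − 8.100% = 3.9000%
Exact: (1 + 0.1200)/(1 + 0.0810) − 1 = 3.6078%
Error = 3.9000% − 3.6078% = 0.2922% → 0.29%.

0.29%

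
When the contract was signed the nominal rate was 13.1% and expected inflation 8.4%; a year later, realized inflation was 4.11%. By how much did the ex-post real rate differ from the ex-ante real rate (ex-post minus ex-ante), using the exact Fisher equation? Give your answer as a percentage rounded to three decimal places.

Ex-ante: (1 + 0.1310)/(1 + 0.0840) − 1 = 4.3358%
Ex-post: (1 + 0.1310)/(1 + 0.0411) − 1 = 8.6351%
Difference (ex-post − ex-ante) = 4.2993% → 4.299%.

4.299%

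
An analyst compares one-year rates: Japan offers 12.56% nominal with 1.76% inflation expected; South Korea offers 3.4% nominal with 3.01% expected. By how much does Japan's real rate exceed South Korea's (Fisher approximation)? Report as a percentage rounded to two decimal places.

Japan: 12.56% − 1.76% = 10.800%
South Korea: 3.4% − 3.01% = 0.390%
Differential = 10.410% → 10.41%.

10.41%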